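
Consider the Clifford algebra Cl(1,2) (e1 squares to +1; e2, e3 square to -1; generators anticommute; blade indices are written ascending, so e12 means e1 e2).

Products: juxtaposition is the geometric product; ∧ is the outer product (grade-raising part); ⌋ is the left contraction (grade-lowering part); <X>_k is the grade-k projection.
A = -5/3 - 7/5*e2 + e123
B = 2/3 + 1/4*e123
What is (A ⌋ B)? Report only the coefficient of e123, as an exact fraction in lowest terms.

step 1: -49/36 - 7/20*e13 - 5/12*e123
Answer: -5/12


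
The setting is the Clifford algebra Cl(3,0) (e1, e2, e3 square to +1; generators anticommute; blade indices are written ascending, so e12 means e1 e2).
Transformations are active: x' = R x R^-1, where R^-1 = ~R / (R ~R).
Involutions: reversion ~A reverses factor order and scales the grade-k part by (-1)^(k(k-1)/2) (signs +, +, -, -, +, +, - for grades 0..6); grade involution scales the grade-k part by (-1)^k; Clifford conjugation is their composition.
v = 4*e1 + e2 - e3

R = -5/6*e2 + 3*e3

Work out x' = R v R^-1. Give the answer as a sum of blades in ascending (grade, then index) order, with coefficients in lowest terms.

~R = -5/6*e2 + 3*e3, and R ~R = 349/36, so R^-1 = ~R / (349/36).
R v = -23/6 + 10/3*e12 - 12*e13 - 13/6*e23
Answer: -4*e1 - 119/349*e2 - 479/349*e3


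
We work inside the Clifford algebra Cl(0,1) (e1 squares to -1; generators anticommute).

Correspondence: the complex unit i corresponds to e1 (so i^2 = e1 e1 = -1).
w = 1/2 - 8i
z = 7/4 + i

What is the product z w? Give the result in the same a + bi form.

In blades: z = 7/4 + e1, w = 1/2 - 8*e1.
Distribute z over w term by term (generator squares from the signature, products reordered to ascending indices): (7/4)*w = 7/8 - 14*e1; (e1)*w = 8 + 1/2*e1.
Sum: 71/8 - 27/2*e1; translating back through the correspondence:
Answer: 71/8 - 27/2*i


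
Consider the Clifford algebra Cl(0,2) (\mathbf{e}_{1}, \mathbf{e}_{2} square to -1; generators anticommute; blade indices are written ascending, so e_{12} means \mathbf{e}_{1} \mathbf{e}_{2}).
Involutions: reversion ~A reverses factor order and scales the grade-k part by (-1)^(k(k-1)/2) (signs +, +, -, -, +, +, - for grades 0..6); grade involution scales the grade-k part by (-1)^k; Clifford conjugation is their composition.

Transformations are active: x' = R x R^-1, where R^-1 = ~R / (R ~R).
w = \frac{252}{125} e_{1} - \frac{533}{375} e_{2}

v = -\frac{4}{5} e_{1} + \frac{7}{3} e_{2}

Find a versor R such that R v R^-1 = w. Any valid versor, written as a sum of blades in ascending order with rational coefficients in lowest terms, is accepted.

Equal squares first: v^2 = w^2 = -\frac{1369}{225}. Then v + w = \frac{152}{125} e_{1} + \frac{114}{125} e_{2} is a versor taking v to w, provided it is invertible.
Answer: \frac{152}{125} e_{1} + \frac{114}{125} e_{2}


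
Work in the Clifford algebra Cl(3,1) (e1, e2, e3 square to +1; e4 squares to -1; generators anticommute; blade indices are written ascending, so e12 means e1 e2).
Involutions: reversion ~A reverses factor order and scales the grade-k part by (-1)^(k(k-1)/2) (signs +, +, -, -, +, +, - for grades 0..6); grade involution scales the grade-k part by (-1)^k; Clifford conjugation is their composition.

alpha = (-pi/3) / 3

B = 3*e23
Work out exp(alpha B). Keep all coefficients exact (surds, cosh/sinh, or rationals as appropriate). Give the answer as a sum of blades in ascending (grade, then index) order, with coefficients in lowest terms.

B^2 = (3)^2*(e23)^2 = 9*(-1) = -9 (a basis 2-blade squares to minus the product of its generators' squares).
B^2 = -9 — since the square is negative, the closed form is circular: l = 3, alpha*l = -pi/3, so exp(alpha B) = cos(-pi/3) + (sin(-pi/3)/3)*B = 1/2 + (-sqrt(3)/6)*B.
Answer: 1/2 - sqrt(3)/2*e23


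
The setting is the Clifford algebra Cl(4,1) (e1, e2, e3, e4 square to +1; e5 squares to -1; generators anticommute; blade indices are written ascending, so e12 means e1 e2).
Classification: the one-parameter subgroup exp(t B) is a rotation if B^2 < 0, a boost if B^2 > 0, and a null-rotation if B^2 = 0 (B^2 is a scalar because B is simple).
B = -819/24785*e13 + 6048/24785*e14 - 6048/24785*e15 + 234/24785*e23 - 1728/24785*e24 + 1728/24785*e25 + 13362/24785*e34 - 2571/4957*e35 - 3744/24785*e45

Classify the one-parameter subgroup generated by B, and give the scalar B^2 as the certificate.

B^2 term by term: the squares give (-819/24785)^2*(e13)^2 + (6048/24785)^2*(e14)^2 + (-6048/24785)^2*(e15)^2 + (234/24785)^2*(e23)^2 + (-1728/24785)^2*(e24)^2 + (1728/24785)^2*(e25)^2 + (13362/24785)^2*(e34)^2 + (-2571/4957)^2*(e35)^2 + (-3744/24785)^2*(e45)^2 = 670761/614296225*(-1) + 36578304/614296225*(-1) + 36578304/614296225*(+1) + 54756/614296225*(-1) + 2985984/614296225*(-1) + 2985984/614296225*(+1) + 178543044/614296225*(-1) + 6610041/24571849*(+1) + 14017536/614296225*(+1) = 0 (each basis 2-blade squares to minus the product of its generators' squares); cross terms between blades sharing an index anticommute and cancel; the commuting (index-disjoint) pairs give grade-4 terms 2*c*c'*(blade product), which cancel blade by blade — e1234: -2830464/614296225 + 2830464/614296225 = 0; e1235: 2830464/614296225 - 2830464/614296225 = 0; e1245: -20901888/614296225 + 20901888/614296225 = 0; e1345: 6132672/614296225 + 31098816/122859245 - 161626752/614296225 = 0; e2345: -1752192/614296225 - 8885376/122859245 + 46179072/614296225 = 0 — confirming B is simple. So B^2 = 0.
Answer: null-rotation, certificate B^2 = 0. The invariant at work: B^2 = 0 is unchanged by conjugation, hence its sign classifies the subgroup whatever basis B is written in.


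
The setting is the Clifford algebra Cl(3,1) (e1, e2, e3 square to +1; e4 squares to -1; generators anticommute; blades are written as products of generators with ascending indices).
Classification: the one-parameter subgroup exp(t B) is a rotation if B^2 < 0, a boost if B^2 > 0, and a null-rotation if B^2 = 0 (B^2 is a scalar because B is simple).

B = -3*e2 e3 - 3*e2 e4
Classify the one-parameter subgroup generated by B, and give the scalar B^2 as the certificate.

B^2 term by term: the squares give (-3)^2*(e2 e3)^2 + (-3)^2*(e2 e4)^2 = 9*(-1) + 9*(+1) = 0 (each basis 2-blade squares to minus the product of its generators' squares); cross terms between blades sharing an index anticommute and cancel. So B^2 = 0.
Answer: null-rotation, certificate B^2 = 0. Check the certificate: B^2 = 0, and that sign is decisive whatever form B takes.


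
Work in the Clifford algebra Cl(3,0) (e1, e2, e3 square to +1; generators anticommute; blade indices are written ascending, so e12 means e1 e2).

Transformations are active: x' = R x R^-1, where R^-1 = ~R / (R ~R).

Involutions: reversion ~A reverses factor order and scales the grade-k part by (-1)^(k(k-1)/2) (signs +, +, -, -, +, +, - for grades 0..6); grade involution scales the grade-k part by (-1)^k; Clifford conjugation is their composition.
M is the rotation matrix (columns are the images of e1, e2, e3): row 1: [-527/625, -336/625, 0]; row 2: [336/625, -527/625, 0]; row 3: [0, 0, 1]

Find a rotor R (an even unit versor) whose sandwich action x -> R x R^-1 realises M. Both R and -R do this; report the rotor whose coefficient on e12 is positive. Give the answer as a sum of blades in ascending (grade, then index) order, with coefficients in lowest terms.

Method: write R = a + b12*e12 + b13*e13 + b23*e23 with a^2 + b12^2 + b13^2 + b23^2 = 1 (so R^-1 = ~R). Expanding the columns R e_j ~R gives tr M = 4a^2 - 1 and, from the antisymmetric part, M21 - M12 = -4a*b12, M13 - M31 = 4a*b13, M32 - M23 = -4a*b23.
Here tr M = -429/625, so a^2 = (1 + tr M)/4 = 49/625 and a = ±7/25. Taking a = 7/25: M21 - M12 = 672/625, M13 - M31 = 0, M32 - M23 = 0, giving b12 = -24/25, b13 = 0, b23 = 0, i.e. R = 7/25 - 24/25*e12.
Its e12 coefficient is negative, so report the other preimage -R.
Answer: -7/25 + 24/25*e12. Sheet selection: the two-to-one cover makes ±R indistinguishable at the matrix level (trace -429/625), so uniqueness comes from the required sign on e12.


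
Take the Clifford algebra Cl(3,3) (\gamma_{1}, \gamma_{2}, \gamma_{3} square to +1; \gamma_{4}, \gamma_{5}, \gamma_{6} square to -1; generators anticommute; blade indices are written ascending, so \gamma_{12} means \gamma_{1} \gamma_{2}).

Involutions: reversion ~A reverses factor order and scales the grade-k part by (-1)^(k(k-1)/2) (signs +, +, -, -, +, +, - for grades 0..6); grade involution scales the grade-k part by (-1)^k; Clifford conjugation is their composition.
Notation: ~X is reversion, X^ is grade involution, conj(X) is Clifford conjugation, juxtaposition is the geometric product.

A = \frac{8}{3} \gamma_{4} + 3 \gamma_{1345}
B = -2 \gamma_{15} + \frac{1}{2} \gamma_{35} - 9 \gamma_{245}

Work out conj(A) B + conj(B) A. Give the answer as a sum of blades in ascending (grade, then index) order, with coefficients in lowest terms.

first term: -\frac{3}{2} \gamma_{14} + 24 \gamma_{25} - 6 \gamma_{34} - 27 \gamma_{123} - \frac{16}{3} \gamma_{145} + \frac{4}{3} \gamma_{345}
second term: \frac{3}{2} \gamma_{14} - 24 \gamma_{25} + 6 \gamma_{34} - 27 \gamma_{123} - \frac{16}{3} \gamma_{145} + \frac{4}{3} \gamma_{345}
Answer: -54 \gamma_{123} - \frac{32}{3} \gamma_{145} + \frac{8}{3} \gamma_{345}


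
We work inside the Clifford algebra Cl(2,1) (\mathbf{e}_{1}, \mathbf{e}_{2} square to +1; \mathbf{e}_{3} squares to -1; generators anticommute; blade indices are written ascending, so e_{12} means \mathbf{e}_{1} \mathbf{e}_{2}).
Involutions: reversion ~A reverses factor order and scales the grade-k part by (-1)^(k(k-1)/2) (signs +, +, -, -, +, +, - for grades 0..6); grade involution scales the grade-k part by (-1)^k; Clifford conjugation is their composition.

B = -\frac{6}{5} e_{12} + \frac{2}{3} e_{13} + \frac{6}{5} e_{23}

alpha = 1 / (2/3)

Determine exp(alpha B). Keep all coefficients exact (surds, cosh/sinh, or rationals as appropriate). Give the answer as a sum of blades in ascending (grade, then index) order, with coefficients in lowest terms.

B^2 term by term: the squares give (-\frac{6}{5})^2*(e_{12})^2 + (\frac{2}{3})^2*(e_{13})^2 + (\frac{6}{5})^2*(e_{23})^2 = \frac{36}{25}*(-1) + \frac{4}{9}*(+1) + \frac{36}{25}*(+1) = \frac{4}{9} (each basis 2-blade squares to minus the product of its generators' squares); cross terms between blades sharing an index anticommute and cancel. So B^2 = \frac{4}{9}.
B^2 = \frac{4}{9} — since the square is positive, the closed form is hyperbolic: l = \frac{2}{3}, alpha*l = 1, so exp(alpha B) = cosh(1) + (sinh(1)/(\frac{2}{3}))*B = \cosh{\left(1 \right)} + (\frac{3 \sinh{\left(1 \right)}}{2})*B.
Answer: \cosh{\left(1 \right)} - \frac{9 \sinh{\left(1 \right)}}{5} e_{12} + \sinh{\left(1 \right)} e_{13} + \frac{9 \sinh{\left(1 \right)}}{5} e_{23}


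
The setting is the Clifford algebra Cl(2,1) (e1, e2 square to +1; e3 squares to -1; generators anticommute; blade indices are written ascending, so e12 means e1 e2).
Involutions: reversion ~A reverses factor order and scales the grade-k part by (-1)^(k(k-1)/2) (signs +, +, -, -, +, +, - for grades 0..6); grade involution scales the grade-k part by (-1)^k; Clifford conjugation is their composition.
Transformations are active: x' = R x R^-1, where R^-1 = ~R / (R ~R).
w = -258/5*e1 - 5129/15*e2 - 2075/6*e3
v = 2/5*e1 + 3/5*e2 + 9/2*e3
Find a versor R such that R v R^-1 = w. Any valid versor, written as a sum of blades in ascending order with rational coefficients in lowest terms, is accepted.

Reasoning: v^2 = w^2 = -1973/100 since conjugation preserves the quadratic form; R = v + w = -256/5*e1 - 1024/3*e2 - 1024/3*e3 is then valid when invertible, keeping its own part and reversing (v - w)/2.
Answer: -256/5*e1 - 1024/3*e2 - 1024/3*e3


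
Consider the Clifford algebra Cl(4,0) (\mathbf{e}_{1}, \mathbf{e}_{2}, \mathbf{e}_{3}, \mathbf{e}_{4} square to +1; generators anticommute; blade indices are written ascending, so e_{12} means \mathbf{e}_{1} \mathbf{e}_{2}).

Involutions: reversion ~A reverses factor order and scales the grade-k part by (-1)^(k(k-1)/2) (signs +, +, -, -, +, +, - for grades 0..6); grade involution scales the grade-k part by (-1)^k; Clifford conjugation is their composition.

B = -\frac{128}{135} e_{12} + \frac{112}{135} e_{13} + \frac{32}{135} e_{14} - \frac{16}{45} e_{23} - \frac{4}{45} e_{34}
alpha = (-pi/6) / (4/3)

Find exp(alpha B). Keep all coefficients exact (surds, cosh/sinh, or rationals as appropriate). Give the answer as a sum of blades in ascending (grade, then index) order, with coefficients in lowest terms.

B^2 term by term: the squares give (-\frac{128}{135})^2*(e_{12})^2 + (\frac{112}{135})^2*(e_{13})^2 + (\frac{32}{135})^2*(e_{14})^2 + (-\frac{16}{45})^2*(e_{23})^2 + (-\frac{4}{45})^2*(e_{34})^2 = \frac{16384}{18225}*(-1) + \frac{12544}{18225}*(-1) + \frac{1024}{18225}*(-1) + \frac{256}{2025}*(-1) + \frac{16}{2025}*(-1) = -\frac{16}{9} (each basis 2-blade squares to minus the product of its generators' squares); cross terms between blades sharing an index anticommute and cancel; the commuting (index-disjoint) pairs give grade-4 terms 2*c*c'*(blade product), which cancel blade by blade — e_{1234}: \frac{1024}{6075} - \frac{1024}{6075} = 0 — confirming B is simple. So B^2 = -\frac{16}{9}.
B^2 = -\frac{16}{9} — the negative square puts this in the circular regime; l = \frac{4}{3}, alpha*l = - \frac{\pi}{6}, so exp(alpha B) = cos(- \frac{\pi}{6}) + (sin(- \frac{\pi}{6})/(\frac{4}{3}))*B = \frac{\sqrt{3}}{2} + (- \frac{3}{8})*B.
Answer: \frac{\sqrt{3}}{2} + \frac{16}{45} e_{12} - \frac{14}{45} e_{13} - \frac{4}{45} e_{14} + \frac{2}{15} e_{23} + \frac{1}{30} e_{34}


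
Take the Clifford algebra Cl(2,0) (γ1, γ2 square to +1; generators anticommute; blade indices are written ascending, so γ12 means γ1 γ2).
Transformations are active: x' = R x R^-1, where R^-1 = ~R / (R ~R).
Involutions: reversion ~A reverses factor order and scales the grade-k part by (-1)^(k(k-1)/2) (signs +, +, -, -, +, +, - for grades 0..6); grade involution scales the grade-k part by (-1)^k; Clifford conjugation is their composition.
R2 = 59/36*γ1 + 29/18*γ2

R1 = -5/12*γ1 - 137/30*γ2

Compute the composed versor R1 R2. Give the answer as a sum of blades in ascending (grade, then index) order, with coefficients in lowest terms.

Distribute over the terms of R1 (each basis-blade product reordered to ascending indices, repeated generators contracted through their squares):
(-5/12*γ1) R2 = -295/432 - 145/216*γ12
(-137/30*γ2) R2 = -3973/540 + 8083/1080*γ12
Summing the partial products and collecting blades:
Answer: -5789/720 + 3679/540*γ12


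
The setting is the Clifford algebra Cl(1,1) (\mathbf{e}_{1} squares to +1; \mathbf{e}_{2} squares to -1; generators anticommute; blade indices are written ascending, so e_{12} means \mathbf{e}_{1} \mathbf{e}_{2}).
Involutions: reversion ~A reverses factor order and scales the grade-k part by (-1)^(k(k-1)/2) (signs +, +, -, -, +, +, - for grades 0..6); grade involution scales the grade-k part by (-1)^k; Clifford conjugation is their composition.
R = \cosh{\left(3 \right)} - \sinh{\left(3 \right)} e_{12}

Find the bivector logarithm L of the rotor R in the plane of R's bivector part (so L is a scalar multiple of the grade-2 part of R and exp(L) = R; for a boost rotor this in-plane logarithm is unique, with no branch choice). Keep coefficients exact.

The scalar part of R is \cosh{\left(3 \right)}, which fixes the rapidity magnitude through cosh (cosh is even, so it cannot fix the sign — the bivector part carries that); dividing the bivector part by sinh of the rapidity gives the plane, and L = rapidity * plane, where the joint sign ambiguity of (rapidity, plane) cancels in the product.
Concretely: cosh(rapidity) = \cosh{\left(3 \right)} gives rapidity = ±3, and since rapidity/sinh(rapidity) is even the sign is immaterial: L = (rapidity/sinh(rapidity)) * <R>_2 = (\frac{3}{\sinh{\left(3 \right)}}) * <R>_2.
Answer: -3 e_{12}


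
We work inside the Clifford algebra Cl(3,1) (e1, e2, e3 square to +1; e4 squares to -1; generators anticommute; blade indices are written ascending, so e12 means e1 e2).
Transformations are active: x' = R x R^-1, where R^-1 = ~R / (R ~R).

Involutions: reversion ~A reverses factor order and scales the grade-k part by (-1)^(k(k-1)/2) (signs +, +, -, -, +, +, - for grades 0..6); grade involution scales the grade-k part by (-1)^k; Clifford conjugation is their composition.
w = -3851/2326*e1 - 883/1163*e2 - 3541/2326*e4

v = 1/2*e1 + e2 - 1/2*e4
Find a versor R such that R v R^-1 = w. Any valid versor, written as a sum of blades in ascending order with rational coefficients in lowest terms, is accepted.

A norm check does it: q(v) = q(w) = 1, hence R = v + w = -1344/1163*e1 + 280/1163*e2 - 2352/1163*e4 realises the map — parallel part kept, (v - w)/2 negated, v carried to w.
Answer: -1344/1163*e1 + 280/1163*e2 - 2352/1163*e4


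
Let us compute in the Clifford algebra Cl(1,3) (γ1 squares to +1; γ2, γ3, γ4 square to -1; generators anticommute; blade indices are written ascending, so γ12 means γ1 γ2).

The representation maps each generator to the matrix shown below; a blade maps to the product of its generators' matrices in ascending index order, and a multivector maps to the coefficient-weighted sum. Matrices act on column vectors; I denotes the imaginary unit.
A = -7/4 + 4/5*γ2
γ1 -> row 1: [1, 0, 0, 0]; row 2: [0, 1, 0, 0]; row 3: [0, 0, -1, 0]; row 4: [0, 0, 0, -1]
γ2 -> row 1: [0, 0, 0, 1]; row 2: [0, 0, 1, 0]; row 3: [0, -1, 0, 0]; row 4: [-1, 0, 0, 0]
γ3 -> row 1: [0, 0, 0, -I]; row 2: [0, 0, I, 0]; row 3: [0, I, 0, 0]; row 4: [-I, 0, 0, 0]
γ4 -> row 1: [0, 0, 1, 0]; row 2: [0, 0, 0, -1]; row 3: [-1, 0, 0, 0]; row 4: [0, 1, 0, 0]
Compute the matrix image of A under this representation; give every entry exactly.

M = (-7/4)*1 + (4/5)*rho(γ2), summed entrywise (1 is the identity matrix):
Answer: row 1: [-7/4, 0, 0, 4/5]; row 2: [0, -7/4, 4/5, 0]; row 3: [0, -4/5, -7/4, 0]; row 4: [-4/5, 0, 0, -7/4]


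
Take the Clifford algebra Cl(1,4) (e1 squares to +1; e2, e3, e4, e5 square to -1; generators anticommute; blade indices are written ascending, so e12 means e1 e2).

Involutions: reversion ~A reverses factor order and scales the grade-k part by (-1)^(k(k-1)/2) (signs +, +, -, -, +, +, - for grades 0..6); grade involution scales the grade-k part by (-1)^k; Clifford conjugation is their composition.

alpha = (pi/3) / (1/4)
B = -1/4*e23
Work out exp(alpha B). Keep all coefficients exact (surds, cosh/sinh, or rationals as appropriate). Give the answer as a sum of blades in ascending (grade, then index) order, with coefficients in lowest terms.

B^2 = (-1/4)^2*(e23)^2 = 1/16*(-1) = -1/16 (a basis 2-blade squares to minus the product of its generators' squares).
B^2 = -1/16 — B^2 < 0, so the exponential closes trigonometrically: l = 1/4, alpha*l = pi/3, so exp(alpha B) = cos(pi/3) + (sin(pi/3)/(1/4))*B = 1/2 + (2*sqrt(3))*B.
Answer: 1/2 - sqrt(3)/2*e23


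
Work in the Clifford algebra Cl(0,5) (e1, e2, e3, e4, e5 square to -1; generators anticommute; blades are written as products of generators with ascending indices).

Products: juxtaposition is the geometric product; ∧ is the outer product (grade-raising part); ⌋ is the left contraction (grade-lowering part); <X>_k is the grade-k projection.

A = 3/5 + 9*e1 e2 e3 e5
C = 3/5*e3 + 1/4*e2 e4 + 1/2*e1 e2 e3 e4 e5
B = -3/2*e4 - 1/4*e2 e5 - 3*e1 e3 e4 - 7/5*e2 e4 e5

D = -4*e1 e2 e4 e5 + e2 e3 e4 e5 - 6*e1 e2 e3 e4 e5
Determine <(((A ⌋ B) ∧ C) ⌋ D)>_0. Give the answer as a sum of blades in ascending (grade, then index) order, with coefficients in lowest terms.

step 1: -9/10*e4 - 3/20*e2 e5 - 9/5*e1 e3 e4 - 21/25*e2 e4 e5
step 2: 27/50*e3 e4 + 9/100*e2 e3 e5 - 63/125*e2 e3 e4 e5
step 3: -63/125 + 378/125*e1 - 9/100*e4 - 27/50*e1 e4 - 27/50*e2 e5 + 81/25*e1 e2 e5
step 4: -63/125
Answer: -63/125


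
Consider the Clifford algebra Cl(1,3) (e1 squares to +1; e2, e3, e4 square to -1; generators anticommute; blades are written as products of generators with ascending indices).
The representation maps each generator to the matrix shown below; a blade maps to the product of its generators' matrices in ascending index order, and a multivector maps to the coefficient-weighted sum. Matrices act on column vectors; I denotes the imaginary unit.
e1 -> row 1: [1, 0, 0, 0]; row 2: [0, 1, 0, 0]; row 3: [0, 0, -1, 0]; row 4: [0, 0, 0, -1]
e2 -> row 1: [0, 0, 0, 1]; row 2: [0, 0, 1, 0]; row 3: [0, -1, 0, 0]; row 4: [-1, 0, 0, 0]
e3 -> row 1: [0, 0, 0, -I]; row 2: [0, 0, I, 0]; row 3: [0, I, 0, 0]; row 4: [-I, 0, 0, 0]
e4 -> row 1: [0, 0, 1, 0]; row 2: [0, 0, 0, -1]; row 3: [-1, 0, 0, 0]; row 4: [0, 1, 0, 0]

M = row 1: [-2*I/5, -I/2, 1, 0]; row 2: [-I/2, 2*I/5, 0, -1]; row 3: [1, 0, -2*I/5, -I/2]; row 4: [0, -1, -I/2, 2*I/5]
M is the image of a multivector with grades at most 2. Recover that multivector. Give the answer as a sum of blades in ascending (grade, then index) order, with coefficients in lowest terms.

Method: the blade images are trace-orthogonal — tr(rho(e_A) rho(e_B)^-1) = 4 if A = B and 0 otherwise — and rho(e_A)^-1 = (e_A)^2 * rho(e_A) with (e_A)^2 = +1 or -1, so the coefficient of e_A in the preimage is (e_A)^2 * tr(M rho(e_A))/4.
Nonzero projections over blades of grade <= 2: e1 e4: (e1 e4)^2 = +1, tr(M rho(e1 e4)) = 4, coefficient 1; e2 e3: (e2 e3)^2 = -1, tr(M rho(e2 e3)) = -8/5, coefficient 2/5; e3 e4: (e3 e4)^2 = -1, tr(M rho(e3 e4)) = -2, coefficient 1/2. Every other blade of grade <= 2 projects to 0.
Answer: e1 e4 + 2/5*e2 e3 + 1/2*e3 e4


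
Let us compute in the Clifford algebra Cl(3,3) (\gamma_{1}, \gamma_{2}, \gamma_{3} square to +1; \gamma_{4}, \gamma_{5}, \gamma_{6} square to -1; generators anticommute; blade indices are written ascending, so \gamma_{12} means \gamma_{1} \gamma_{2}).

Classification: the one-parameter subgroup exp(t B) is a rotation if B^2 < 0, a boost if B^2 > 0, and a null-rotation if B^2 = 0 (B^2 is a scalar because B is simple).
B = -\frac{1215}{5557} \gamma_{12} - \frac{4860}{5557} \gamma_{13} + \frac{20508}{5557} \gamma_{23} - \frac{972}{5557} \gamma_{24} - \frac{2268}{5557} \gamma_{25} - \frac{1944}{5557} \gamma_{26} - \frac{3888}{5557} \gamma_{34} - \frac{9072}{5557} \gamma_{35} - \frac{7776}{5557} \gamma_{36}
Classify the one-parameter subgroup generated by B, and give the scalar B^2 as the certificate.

B^2 term by term: the squares give (-\frac{1215}{5557})^2*(\gamma_{12})^2 + (-\frac{4860}{5557})^2*(\gamma_{13})^2 + (\frac{20508}{5557})^2*(\gamma_{23})^2 + (-\frac{972}{5557})^2*(\gamma_{24})^2 + (-\frac{2268}{5557})^2*(\gamma_{25})^2 + (-\frac{1944}{5557})^2*(\gamma_{26})^2 + (-\frac{3888}{5557})^2*(\gamma_{34})^2 + (-\frac{9072}{5557})^2*(\gamma_{35})^2 + (-\frac{7776}{5557})^2*(\gamma_{36})^2 = \frac{1476225}{30880249}*(-1) + \frac{23619600}{30880249}*(-1) + \frac{420578064}{30880249}*(-1) + \frac{944784}{30880249}*(+1) + \frac{5143824}{30880249}*(+1) + \frac{3779136}{30880249}*(+1) + \frac{15116544}{30880249}*(+1) + \frac{82301184}{30880249}*(+1) + \frac{60466176}{30880249}*(+1) = -9 (each basis 2-blade squares to minus the product of its generators' squares); cross terms between blades sharing an index anticommute and cancel; the commuting (index-disjoint) pairs give grade-4 terms 2*c*c'*(blade product), which cancel blade by blade — \gamma_{1234}: \frac{9447840}{30880249} - \frac{9447840}{30880249} = 0; \gamma_{1235}: \frac{22044960}{30880249} - \frac{22044960}{30880249} = 0; \gamma_{1236}: \frac{18895680}{30880249} - \frac{18895680}{30880249} = 0; \gamma_{2345}: -\frac{17635968}{30880249} + \frac{17635968}{30880249} = 0; \gamma_{2346}: -\frac{15116544}{30880249} + \frac{15116544}{30880249} = 0; \gamma_{2356}: -\frac{35271936}{30880249} + \frac{35271936}{30880249} = 0 — confirming B is simple. So B^2 = -9.
Answer: rotation, certificate B^2 = -9. Check the certificate: B^2 = -9, and that sign is decisive whatever form B takes.


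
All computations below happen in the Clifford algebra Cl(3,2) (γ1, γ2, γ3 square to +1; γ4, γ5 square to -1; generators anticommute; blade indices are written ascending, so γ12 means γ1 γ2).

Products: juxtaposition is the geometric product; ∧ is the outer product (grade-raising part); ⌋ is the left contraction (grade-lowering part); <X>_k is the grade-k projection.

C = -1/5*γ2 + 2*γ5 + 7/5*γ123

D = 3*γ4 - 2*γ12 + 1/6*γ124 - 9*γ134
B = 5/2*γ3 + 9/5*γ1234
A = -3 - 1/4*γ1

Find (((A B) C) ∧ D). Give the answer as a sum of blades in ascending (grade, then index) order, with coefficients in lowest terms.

step 1: -15/2*γ3 - 5/8*γ13 - 9/20*γ234 - 27/5*γ1234
step 2: -7/8*γ2 - 189/25*γ4 - 21/2*γ12 - 63/100*γ14 - 3/2*γ23 + 9/100*γ34 - 15*γ35 - 1/8*γ123 + 27/25*γ134 - 5/4*γ135 - 9/10*γ2345 - 54/5*γ12345
step 3: -21/8*γ24 - 819/50*γ124 - 9/2*γ234 + 45*γ345 - 843/100*γ1234 + 30*γ1235 + 15/4*γ1345 + 5/2*γ12345
Answer: -21/8*γ24 - 819/50*γ124 - 9/2*γ234 + 45*γ345 - 843/100*γ1234 + 30*γ1235 + 15/4*γ1345 + 5/2*γ12345


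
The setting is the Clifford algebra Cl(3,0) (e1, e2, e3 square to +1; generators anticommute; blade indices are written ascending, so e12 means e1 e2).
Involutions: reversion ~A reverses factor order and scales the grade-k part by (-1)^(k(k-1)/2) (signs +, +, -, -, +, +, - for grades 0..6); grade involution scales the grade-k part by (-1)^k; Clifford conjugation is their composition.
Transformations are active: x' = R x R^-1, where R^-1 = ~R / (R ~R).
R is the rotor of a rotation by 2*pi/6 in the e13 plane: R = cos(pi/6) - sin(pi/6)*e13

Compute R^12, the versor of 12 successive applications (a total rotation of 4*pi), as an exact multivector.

Half-angle bookkeeping: 12 applications in e13 add up to rotor phase 12*pi/6 = 2*pi, so R^12 = cos(2*pi) - sin(2*pi)*e13.
cos(2*pi) = 1 and sin(2*pi) = 0, so R^12 = 1. The total rotation 4*pi is 2 full turns, so every vector returns to itself, yet the rotor is +1, back on the identity sheet (an even number of 2*pi turns).
Answer: 1


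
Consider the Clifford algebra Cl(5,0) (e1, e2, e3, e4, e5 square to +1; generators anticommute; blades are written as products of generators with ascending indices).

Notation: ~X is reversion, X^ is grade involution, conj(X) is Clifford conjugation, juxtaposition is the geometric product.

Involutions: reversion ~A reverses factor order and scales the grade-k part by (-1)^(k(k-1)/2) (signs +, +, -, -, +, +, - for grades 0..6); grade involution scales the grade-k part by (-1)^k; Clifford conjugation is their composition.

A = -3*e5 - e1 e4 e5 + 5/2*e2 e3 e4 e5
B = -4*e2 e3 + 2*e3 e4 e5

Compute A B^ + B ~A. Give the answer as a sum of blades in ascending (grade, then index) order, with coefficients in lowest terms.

first term: 5*e2 - 2*e1 e3 + 6*e3 e4 + 10*e4 e5 + 12*e2 e3 e5 + 4*e1 e2 e3 e4 e5
second term: 5*e2 + 2*e1 e3 - 6*e3 e4 + 10*e4 e5 + 12*e2 e3 e5 - 4*e1 e2 e3 e4 e5
Answer: 10*e2 + 20*e4 e5 + 24*e2 e3 e5


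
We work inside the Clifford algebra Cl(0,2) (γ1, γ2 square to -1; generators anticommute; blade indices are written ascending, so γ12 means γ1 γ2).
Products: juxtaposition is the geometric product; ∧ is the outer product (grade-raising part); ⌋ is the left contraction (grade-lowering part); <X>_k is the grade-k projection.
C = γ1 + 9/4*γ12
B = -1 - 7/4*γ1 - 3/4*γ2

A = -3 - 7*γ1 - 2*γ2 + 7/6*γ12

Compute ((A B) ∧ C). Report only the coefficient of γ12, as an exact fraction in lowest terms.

step 1: -43/4 + 105/8*γ1 + 53/24*γ2 + 7/12*γ12
step 2: -43/4*γ1 - 1267/48*γ12
Answer: -1267/48


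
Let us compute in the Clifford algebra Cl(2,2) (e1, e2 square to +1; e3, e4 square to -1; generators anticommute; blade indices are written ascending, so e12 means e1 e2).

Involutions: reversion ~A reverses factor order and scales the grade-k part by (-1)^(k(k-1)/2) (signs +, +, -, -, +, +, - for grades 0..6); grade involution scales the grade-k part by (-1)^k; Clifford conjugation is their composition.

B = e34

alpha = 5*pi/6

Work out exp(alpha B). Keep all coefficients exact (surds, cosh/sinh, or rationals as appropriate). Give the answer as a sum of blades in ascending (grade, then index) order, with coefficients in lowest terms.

B^2 = (1)^2*(e34)^2 = 1*(-1) = -1 (a basis 2-blade squares to minus the product of its generators' squares).
B^2 = -1 — circular case — the even/odd split gives cos and sin: l = 1, alpha*l = 5*pi/6, so exp(alpha B) = cos(5*pi/6) + (sin(5*pi/6)/1)*B = -sqrt(3)/2 + (1/2)*B.
Answer: -sqrt(3)/2 + 1/2*e34


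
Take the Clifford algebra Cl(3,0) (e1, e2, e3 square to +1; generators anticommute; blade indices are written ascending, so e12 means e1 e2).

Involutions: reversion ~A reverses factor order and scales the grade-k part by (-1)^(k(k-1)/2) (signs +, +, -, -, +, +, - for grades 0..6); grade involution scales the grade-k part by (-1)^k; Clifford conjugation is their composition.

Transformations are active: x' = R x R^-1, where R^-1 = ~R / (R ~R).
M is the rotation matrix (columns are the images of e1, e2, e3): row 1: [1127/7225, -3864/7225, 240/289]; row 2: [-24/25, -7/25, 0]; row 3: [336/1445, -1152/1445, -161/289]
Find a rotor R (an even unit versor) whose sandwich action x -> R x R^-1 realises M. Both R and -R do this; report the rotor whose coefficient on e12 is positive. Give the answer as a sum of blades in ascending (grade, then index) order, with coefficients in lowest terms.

Method: write R = a + b12*e12 + b13*e13 + b23*e23 with a^2 + b12^2 + b13^2 + b23^2 = 1 (so R^-1 = ~R). Expanding the columns R e_j ~R gives tr M = 4a^2 - 1 and, from the antisymmetric part, M21 - M12 = -4a*b12, M13 - M31 = 4a*b13, M32 - M23 = -4a*b23.
Here tr M = -4921/7225, so a^2 = (1 + tr M)/4 = 576/7225 and a = ±24/85. Taking a = 24/85: M21 - M12 = -3072/7225, M13 - M31 = 864/1445, M32 - M23 = -1152/1445, giving b12 = 32/85, b13 = 9/17, b23 = 12/17, i.e. R = 24/85 + 32/85*e12 + 9/17*e13 + 12/17*e23.
Its e12 coefficient is already positive.
Answer: 24/85 + 32/85*e12 + 9/17*e13 + 12/17*e23. Why the constraint matters: R and -R act identically through the sandwich — M has trace -4921/7225 either way — so only the sign condition on e12 picks one of the two preimages.


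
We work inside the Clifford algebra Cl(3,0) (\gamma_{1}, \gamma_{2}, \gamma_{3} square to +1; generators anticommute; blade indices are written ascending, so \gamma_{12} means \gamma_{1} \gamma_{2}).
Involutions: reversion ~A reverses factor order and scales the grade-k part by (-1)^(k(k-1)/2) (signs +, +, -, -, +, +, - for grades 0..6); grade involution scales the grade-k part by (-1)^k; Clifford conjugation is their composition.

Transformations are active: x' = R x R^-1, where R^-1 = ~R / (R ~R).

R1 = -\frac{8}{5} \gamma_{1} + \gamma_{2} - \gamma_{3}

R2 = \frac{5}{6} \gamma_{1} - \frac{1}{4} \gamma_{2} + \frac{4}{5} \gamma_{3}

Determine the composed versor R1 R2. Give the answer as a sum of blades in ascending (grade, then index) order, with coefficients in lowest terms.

Distribute over the terms of R1 (each basis-blade product reordered to ascending indices, repeated generators contracted through their squares):
(-\frac{8}{5} \gamma_{1}) R2 = -\frac{4}{3} + \frac{2}{5} \gamma_{12} - \frac{32}{25} \gamma_{13}
(\gamma_{2}) R2 = -\frac{1}{4} - \frac{5}{6} \gamma_{12} + \frac{4}{5} \gamma_{23}
(-\gamma_{3}) R2 = -\frac{4}{5} + \frac{5}{6} \gamma_{13} - \frac{1}{4} \gamma_{23}
Summing the partial products and collecting blades:
Answer: -\frac{143}{60} - \frac{13}{30} \gamma_{12} - \frac{67}{150} \gamma_{13} + \frac{11}{20} \gamma_{23}


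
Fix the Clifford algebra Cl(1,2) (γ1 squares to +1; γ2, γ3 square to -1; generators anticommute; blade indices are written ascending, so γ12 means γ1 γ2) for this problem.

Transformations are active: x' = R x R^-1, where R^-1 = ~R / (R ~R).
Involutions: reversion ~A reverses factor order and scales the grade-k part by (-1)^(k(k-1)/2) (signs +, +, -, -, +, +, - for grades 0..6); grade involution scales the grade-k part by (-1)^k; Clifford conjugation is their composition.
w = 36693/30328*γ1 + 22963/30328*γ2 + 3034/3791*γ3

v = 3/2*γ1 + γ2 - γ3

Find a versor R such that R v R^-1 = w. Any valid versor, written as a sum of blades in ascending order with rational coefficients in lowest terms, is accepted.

Why this works: both vectors square to 1/4, so q(v) = q(w) and R = v + w = 82185/30328*γ1 + 53291/30328*γ2 - 757/3791*γ3 carries v to w — its own direction survives, the complement (v - w)/2 flips.
Answer: 82185/30328*γ1 + 53291/30328*γ2 - 757/3791*γ3


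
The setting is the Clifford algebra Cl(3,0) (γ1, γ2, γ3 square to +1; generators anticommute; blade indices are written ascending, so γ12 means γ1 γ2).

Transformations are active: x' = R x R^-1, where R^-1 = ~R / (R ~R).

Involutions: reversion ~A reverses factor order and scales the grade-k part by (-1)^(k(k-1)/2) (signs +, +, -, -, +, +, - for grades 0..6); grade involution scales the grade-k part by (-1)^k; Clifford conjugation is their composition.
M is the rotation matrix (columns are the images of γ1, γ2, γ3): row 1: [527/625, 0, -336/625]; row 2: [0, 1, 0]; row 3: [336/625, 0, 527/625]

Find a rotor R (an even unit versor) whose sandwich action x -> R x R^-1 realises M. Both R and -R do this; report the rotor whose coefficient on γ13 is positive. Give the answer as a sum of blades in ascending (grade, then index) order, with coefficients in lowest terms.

Method: write R = a + b12*γ12 + b13*γ13 + b23*γ23 with a^2 + b12^2 + b13^2 + b23^2 = 1 (so R^-1 = ~R). Expanding the columns R e_j ~R gives tr M = 4a^2 - 1 and, from the antisymmetric part, M21 - M12 = -4a*b12, M13 - M31 = 4a*b13, M32 - M23 = -4a*b23.
Here tr M = 1679/625, so a^2 = (1 + tr M)/4 = 576/625 and a = ±24/25. Taking a = 24/25: M21 - M12 = 0, M13 - M31 = -672/625, M32 - M23 = 0, giving b12 = 0, b13 = -7/25, b23 = 0, i.e. R = 24/25 - 7/25*γ13.
Its γ13 coefficient is negative, so report the other preimage -R.
Answer: -24/25 + 7/25*γ13. Uniqueness: Spin(3) -> SO(3) maps R and -R to the same rotation of trace 1679/625; fixing the sign of the γ13 coefficient removes the ambiguity.


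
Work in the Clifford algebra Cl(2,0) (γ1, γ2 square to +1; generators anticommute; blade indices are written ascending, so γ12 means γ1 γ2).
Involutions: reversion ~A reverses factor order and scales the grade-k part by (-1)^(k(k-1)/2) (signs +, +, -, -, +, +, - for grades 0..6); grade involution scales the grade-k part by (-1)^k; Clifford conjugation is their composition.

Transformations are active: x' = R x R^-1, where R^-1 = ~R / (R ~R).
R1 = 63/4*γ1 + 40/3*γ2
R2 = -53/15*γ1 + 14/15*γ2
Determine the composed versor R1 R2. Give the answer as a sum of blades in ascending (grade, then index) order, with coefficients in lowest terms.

Distribute over the terms of R1 (each basis-blade product reordered to ascending indices, repeated generators contracted through their squares):
(63/4*γ1) R2 = -1113/20 + 147/10*γ12
(40/3*γ2) R2 = 112/9 + 424/9*γ12
Summing the partial products and collecting blades:
Answer: -7777/180 + 5563/90*γ12


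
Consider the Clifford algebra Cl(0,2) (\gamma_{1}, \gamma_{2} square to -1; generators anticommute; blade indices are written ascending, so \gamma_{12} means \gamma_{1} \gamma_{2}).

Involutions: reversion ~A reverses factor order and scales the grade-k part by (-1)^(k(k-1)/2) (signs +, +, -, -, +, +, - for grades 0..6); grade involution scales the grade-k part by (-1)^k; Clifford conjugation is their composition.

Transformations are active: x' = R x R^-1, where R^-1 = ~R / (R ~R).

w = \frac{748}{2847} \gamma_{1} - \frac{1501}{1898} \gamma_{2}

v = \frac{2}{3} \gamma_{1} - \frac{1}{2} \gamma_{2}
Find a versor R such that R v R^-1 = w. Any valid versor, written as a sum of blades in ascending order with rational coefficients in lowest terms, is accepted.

Construction: equal norms (both -\frac{25}{36}) license R = v + w = \frac{882}{949} \gamma_{1} - \frac{1225}{949} \gamma_{2} — nothing changes along that direction, while (v - w)/2 changes sign, so v maps onto w.
Answer: \frac{882}{949} \gamma_{1} - \frac{1225}{949} \gamma_{2}


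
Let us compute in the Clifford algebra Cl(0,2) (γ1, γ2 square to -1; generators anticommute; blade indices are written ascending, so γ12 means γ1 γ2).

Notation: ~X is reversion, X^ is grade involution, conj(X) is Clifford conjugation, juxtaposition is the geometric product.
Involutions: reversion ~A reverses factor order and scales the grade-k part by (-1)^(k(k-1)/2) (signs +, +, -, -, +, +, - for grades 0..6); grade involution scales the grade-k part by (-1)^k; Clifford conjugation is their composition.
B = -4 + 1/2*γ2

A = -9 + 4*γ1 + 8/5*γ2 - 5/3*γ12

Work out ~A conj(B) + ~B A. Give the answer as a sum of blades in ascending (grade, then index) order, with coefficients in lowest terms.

first term: 184/5 - 91/6*γ1 - 19/10*γ2 - 26/3*γ12
second term: 176/5 - 101/6*γ1 - 109/10*γ2 + 14/3*γ12
Answer: 72 - 32*γ1 - 64/5*γ2 - 4*γ12


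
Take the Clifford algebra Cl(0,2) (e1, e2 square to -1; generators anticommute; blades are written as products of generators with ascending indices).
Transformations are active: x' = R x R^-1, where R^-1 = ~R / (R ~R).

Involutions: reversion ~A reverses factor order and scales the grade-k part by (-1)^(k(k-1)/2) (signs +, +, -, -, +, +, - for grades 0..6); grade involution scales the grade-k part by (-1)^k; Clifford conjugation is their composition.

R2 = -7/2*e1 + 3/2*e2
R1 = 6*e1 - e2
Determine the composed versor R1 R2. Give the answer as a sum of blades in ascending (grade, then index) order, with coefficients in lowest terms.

Distribute over the terms of R1 (each basis-blade product reordered to ascending indices, repeated generators contracted through their squares):
(6*e1) R2 = 21 + 9*e1 e2
(-e2) R2 = 3/2 - 7/2*e1 e2
Summing the partial products and collecting blades:
Answer: 45/2 + 11/2*e1 e2


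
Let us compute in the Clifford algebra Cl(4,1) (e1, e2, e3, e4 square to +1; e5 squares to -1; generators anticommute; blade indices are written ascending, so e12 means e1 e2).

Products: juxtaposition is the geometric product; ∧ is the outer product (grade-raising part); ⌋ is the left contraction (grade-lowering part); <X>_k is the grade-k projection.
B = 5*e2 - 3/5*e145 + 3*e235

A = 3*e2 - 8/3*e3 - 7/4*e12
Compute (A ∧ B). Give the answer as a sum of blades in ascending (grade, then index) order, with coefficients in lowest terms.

step 1: 40/3*e23 + 9/5*e1245 - 8/5*e1345
Answer: 40/3*e23 + 9/5*e1245 - 8/5*e1345


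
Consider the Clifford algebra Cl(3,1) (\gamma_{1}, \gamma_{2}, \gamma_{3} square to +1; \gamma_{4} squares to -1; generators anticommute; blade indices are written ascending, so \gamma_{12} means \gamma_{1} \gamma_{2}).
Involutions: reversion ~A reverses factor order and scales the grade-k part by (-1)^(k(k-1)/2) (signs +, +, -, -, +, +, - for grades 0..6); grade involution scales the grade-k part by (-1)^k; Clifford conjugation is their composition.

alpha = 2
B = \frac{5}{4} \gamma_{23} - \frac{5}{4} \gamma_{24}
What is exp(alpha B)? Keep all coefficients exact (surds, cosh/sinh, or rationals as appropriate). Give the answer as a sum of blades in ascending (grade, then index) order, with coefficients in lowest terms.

B^2 term by term: the squares give (\frac{5}{4})^2*(\gamma_{23})^2 + (-\frac{5}{4})^2*(\gamma_{24})^2 = \frac{25}{16}*(-1) + \frac{25}{16}*(+1) = 0 (each basis 2-blade squares to minus the product of its generators' squares); cross terms between blades sharing an index anticommute and cancel. So B^2 = 0.
B^2 = 0, so the series closes: exp(alpha B) = 1 + alpha B (parabolic case).
Answer: 1 + \frac{5}{2} \gamma_{23} - \frac{5}{2} \gamma_{24}


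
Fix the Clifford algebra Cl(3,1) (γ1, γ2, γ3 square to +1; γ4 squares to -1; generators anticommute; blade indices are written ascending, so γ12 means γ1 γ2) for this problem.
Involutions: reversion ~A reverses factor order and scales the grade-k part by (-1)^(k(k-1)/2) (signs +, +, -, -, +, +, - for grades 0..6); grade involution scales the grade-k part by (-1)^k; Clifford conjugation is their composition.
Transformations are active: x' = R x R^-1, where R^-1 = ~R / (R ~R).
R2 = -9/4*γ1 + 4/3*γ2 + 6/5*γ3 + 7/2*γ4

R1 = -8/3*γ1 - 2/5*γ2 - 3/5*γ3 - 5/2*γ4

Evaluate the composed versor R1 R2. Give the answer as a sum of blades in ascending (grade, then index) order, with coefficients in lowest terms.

Distribute over the terms of R1 (each basis-blade product reordered to ascending indices, repeated generators contracted through their squares):
(-8/3*γ1) R2 = 6 - 32/9*γ12 - 16/5*γ13 - 28/3*γ14
(-2/5*γ2) R2 = -8/15 - 9/10*γ12 - 12/25*γ23 - 7/5*γ24
(-3/5*γ3) R2 = -18/25 - 27/20*γ13 + 4/5*γ23 - 21/10*γ34
(-5/2*γ4) R2 = 35/4 - 45/8*γ14 + 10/3*γ24 + 3*γ34
Summing the partial products and collecting blades:
Answer: 4049/300 - 401/90*γ12 - 91/20*γ13 - 359/24*γ14 + 8/25*γ23 + 29/15*γ24 + 9/10*γ34
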